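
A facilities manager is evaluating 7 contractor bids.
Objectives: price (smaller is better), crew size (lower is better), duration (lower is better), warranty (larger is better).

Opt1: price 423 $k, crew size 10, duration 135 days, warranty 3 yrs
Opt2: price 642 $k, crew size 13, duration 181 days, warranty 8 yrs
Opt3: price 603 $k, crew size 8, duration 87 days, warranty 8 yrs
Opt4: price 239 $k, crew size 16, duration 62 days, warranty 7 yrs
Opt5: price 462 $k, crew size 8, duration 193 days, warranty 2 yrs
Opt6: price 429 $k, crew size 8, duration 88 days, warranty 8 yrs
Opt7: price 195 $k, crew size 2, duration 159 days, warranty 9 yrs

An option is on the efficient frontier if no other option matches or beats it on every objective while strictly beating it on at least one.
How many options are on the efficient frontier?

5

Opt1: not dominated.
Opt2: dominated by Opt3 (price 603≤642, crew size 8≤13, duration 87≤181, warranty 8≥8).
Opt3: not dominated.
Opt4: not dominated (best duration).
Opt5: dominated by Opt6 (price 429≤462, crew size 8≤8, duration 88≤193, warranty 8≥2).
Opt6: not dominated.
Opt7: not dominated (best price).
Pareto-optimal: Opt1, Opt3, Opt4, Opt6, Opt7 → 5.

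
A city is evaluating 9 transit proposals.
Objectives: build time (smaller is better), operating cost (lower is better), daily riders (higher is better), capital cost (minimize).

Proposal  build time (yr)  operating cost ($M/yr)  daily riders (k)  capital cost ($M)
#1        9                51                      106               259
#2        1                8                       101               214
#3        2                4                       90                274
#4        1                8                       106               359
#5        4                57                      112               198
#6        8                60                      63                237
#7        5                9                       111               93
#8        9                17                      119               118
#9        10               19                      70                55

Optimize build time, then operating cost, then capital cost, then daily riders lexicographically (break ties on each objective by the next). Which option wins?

#2

First minimize build time: best is 1, kept {#2, #4}.
Then minimize operating cost: best is 8, kept {#2, #4}.
Then minimize capital cost: best is 214, kept {#2}.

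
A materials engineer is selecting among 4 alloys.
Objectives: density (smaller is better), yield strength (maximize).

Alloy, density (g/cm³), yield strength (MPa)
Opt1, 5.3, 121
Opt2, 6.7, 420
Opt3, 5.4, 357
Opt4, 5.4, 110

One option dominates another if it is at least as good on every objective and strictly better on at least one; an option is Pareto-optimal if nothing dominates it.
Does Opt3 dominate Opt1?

Opt3 vs Opt1: Opt3 is worse on density (5.4 vs 5.3), so it does not dominate Opt1.

No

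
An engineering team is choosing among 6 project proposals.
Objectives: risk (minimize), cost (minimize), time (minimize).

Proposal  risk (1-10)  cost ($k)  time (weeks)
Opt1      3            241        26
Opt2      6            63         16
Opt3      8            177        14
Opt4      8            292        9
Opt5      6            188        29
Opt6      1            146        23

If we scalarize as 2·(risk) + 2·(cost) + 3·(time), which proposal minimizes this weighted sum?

Opt1: 2·3 + 2·241 + 3·26 = 566
Opt2: 2·6 + 2·63 + 3·16 = 186
Opt3: 2·8 + 2·177 + 3·14 = 412
Opt4: 2·8 + 2·292 + 3·9 = 627
Opt5: 2·6 + 2·188 + 3·29 = 475
Opt6: 2·1 + 2·146 + 3·23 = 363
Lowest: Opt2 at 186.

Opt2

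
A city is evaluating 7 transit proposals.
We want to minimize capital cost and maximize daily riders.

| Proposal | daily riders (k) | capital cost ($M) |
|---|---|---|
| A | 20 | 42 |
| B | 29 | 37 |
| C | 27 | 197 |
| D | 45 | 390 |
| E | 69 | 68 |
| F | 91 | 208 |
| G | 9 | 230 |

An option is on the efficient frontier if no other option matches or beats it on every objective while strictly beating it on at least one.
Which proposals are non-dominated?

A: dominated by B (daily riders 29≥20, capital cost 37≤42).
B: not dominated (best capital cost).
C: dominated by B (daily riders 29≥27, capital cost 37≤197).
D: dominated by E (daily riders 69≥45, capital cost 68≤390).
E: not dominated.
F: not dominated (best daily riders).
G: dominated by A (daily riders 20≥9, capital cost 42≤230).

B, E, F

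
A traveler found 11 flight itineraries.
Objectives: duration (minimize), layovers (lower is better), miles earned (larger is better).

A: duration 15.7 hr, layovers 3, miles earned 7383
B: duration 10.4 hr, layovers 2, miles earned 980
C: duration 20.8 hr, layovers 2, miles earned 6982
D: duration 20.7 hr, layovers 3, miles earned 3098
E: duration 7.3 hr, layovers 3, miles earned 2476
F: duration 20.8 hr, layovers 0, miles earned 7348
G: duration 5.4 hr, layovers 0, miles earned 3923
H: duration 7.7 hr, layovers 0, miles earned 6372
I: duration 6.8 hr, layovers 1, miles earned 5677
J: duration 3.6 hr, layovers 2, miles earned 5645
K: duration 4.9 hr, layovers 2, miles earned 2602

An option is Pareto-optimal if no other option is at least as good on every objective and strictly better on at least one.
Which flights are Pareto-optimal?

A: not dominated (best miles earned).
B: dominated by G (duration 5.4≤10.4, layovers 0≤2, miles earned 3923≥980).
C: dominated by F (duration 20.8≤20.8, layovers 0≤2, miles earned 7348≥6982).
D: dominated by A (duration 15.7≤20.7, layovers 3≤3, miles earned 7383≥3098).
E: dominated by G (duration 5.4≤7.3, layovers 0≤3, miles earned 3923≥2476).
F: not dominated.
G: not dominated.
H: not dominated.
I: not dominated.
J: not dominated (best duration).
K: dominated by J (duration 3.6≤4.9, layovers 2≤2, miles earned 5645≥2602).

A, F, G, H, I, J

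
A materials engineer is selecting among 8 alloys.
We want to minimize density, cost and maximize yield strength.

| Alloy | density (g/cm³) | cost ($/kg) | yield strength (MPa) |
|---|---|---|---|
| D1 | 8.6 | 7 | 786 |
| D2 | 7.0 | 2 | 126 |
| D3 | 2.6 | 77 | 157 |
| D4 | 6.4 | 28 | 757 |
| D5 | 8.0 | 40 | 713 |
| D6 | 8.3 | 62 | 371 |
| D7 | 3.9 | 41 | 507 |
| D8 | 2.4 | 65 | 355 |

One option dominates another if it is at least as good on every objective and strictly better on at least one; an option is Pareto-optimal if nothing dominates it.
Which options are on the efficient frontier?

D1: not dominated (best yield strength).
D2: not dominated (best cost).
D3: dominated by D8 (density 2.4≤2.6, cost 65≤77, yield strength 355≥157).
D4: not dominated.
D5: dominated by D4 (density 6.4≤8.0, cost 28≤40, yield strength 757≥713).
D6: dominated by D4 (density 6.4≤8.3, cost 28≤62, yield strength 757≥371).
D7: not dominated.
D8: not dominated (best density).

D1, D2, D4, D7, D8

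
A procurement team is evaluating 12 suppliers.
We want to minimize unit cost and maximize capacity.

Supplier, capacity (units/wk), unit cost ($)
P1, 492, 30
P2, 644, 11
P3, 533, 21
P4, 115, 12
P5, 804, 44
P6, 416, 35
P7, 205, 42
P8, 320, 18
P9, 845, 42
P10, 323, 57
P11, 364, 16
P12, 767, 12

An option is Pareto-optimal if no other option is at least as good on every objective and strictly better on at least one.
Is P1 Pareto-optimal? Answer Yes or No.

P2 vs P1: capacity 644≥492, unit cost 11≤30 — P2 is at least as good on every objective and strictly better on at least one, so P2 dominates P1.

No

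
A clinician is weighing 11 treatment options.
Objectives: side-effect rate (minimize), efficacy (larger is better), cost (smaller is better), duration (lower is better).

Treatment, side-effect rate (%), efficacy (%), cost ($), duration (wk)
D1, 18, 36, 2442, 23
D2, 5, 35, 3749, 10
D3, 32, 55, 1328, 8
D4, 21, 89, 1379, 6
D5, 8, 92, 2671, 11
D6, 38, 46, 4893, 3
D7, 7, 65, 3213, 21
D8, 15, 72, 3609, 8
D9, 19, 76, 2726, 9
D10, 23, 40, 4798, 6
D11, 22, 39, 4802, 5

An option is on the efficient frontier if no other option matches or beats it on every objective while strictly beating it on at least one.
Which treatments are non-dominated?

D1, D2, D3, D4, D5, D6, D7, D8, D9, D11

D1: not dominated.
D2: not dominated (best side-effect rate).
D3: not dominated (best cost).
D4: not dominated.
D5: not dominated (best efficacy).
D6: not dominated (best duration).
D7: not dominated.
D8: not dominated.
D9: not dominated.
D10: dominated by D4 (side-effect rate 21≤23, efficacy 89≥40, cost 1379≤4798, duration 6≤6).
D11: not dominated.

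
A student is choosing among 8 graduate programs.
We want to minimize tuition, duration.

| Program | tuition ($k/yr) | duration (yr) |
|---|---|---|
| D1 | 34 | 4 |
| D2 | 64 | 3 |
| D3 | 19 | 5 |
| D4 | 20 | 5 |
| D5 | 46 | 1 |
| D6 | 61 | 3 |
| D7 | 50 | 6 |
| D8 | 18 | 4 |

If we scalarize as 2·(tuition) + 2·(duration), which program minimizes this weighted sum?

D1: 2·34 + 2·4 = 76
D2: 2·64 + 2·3 = 134
D3: 2·19 + 2·5 = 48
D4: 2·20 + 2·5 = 50
D5: 2·46 + 2·1 = 94
D6: 2·61 + 2·3 = 128
D7: 2·50 + 2·6 = 112
D8: 2·18 + 2·4 = 44
Lowest: D8 at 44.

D8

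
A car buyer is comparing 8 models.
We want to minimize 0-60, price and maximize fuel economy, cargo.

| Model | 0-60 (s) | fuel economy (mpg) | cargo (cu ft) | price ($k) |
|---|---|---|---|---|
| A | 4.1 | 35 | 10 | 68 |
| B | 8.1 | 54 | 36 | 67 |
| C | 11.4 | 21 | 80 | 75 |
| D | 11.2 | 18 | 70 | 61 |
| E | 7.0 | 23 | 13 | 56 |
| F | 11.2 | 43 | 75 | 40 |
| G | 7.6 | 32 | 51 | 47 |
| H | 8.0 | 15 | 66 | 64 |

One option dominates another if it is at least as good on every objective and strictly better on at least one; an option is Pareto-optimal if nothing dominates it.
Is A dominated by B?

No

B vs A: B is worse on 0-60 (8.1 vs 4.1), so it does not dominate A.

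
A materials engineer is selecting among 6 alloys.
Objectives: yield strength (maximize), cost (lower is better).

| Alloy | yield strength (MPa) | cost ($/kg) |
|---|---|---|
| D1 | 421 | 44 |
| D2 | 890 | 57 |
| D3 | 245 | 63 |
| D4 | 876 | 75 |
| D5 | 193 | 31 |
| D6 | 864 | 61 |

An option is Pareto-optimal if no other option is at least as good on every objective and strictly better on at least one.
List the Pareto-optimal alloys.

D1: not dominated.
D2: not dominated (best yield strength).
D3: dominated by D1 (yield strength 421≥245, cost 44≤63).
D4: dominated by D2 (yield strength 890≥876, cost 57≤75).
D5: not dominated (best cost).
D6: dominated by D2 (yield strength 890≥864, cost 57≤61).

D1, D2, D5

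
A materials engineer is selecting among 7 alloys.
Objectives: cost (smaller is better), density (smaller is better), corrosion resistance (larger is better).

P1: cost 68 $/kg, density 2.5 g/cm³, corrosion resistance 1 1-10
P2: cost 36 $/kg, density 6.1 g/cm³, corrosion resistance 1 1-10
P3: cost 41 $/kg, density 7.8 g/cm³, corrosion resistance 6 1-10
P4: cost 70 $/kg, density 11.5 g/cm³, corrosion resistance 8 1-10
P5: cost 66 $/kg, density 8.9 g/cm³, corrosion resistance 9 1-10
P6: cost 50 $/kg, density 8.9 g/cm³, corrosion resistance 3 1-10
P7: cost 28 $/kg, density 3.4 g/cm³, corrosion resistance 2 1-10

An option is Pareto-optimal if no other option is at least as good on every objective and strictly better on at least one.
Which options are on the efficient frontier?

P1: not dominated (best density).
P2: dominated by P7 (cost 28≤36, density 3.4≤6.1, corrosion resistance 2≥1).
P3: not dominated.
P4: dominated by P5 (cost 66≤70, density 8.9≤11.5, corrosion resistance 9≥8).
P5: not dominated (best corrosion resistance).
P6: dominated by P3 (cost 41≤50, density 7.8≤8.9, corrosion resistance 6≥3).
P7: not dominated (best cost).

P1, P3, P5, P7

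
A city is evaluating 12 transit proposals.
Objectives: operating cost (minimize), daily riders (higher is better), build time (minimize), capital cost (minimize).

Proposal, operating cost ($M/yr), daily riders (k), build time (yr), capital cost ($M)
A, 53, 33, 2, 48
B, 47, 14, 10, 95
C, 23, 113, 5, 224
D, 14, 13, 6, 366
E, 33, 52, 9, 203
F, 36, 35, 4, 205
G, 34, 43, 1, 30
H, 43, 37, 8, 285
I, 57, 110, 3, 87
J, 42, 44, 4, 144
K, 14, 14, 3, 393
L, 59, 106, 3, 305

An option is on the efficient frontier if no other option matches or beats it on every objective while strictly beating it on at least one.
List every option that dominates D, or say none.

A: worse on operating cost (53 vs 14).
B: worse on operating cost (47 vs 14).
C: worse on operating cost (23 vs 14).
E: worse on operating cost (33 vs 14).
F: worse on operating cost (36 vs 14).
G: worse on operating cost (34 vs 14).
H: worse on operating cost (43 vs 14).
I: worse on operating cost (57 vs 14).
J: worse on operating cost (42 vs 14).
K: worse on capital cost (393 vs 366).
L: worse on operating cost (59 vs 14).
No option dominates D.

none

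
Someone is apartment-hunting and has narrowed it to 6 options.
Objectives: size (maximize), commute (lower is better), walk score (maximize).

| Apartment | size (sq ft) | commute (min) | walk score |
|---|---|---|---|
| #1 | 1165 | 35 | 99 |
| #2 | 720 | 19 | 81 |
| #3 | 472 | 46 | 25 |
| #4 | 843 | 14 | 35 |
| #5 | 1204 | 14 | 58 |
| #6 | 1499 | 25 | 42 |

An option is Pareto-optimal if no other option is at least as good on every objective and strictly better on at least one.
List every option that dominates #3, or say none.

#1: size 1165≥472, commute 35≤46, walk score 99≥25 — dominates #3.
#2: size 720≥472, commute 19≤46, walk score 81≥25 — dominates #3.
#4: size 843≥472, commute 14≤46, walk score 35≥25 — dominates #3.
#5: size 1204≥472, commute 14≤46, walk score 58≥25 — dominates #3.
#6: size 1499≥472, commute 25≤46, walk score 42≥25 — dominates #3.

#1, #2, #4, #5, #6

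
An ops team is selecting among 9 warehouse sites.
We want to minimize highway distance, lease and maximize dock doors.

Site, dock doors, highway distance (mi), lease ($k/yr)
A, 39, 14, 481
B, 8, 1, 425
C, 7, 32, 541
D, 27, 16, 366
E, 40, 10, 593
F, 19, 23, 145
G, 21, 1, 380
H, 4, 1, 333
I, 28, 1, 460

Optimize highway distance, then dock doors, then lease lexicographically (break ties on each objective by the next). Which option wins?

First minimize highway distance: best is 1, kept {B, G, H, I}.
Then maximize dock doors: best is 28, kept {I}.

I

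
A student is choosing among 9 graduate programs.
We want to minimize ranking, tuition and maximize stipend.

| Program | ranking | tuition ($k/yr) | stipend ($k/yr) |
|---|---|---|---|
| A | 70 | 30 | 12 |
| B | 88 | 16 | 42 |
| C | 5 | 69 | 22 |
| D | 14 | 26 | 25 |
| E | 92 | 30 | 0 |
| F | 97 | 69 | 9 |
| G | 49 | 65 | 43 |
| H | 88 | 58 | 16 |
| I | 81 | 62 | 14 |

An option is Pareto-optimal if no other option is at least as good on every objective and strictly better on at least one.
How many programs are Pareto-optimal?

A: dominated by D (ranking 14≤70, tuition 26≤30, stipend 25≥12).
B: not dominated (best tuition).
C: not dominated (best ranking).
D: not dominated.
E: dominated by A (ranking 70≤92, tuition 30≤30, stipend 12≥0).
F: dominated by A (ranking 70≤97, tuition 30≤69, stipend 12≥9).
G: not dominated (best stipend).
H: dominated by B (ranking 88≤88, tuition 16≤58, stipend 42≥16).
I: dominated by D (ranking 14≤81, tuition 26≤62, stipend 25≥14).
Pareto-optimal: B, C, D, G → 4.

4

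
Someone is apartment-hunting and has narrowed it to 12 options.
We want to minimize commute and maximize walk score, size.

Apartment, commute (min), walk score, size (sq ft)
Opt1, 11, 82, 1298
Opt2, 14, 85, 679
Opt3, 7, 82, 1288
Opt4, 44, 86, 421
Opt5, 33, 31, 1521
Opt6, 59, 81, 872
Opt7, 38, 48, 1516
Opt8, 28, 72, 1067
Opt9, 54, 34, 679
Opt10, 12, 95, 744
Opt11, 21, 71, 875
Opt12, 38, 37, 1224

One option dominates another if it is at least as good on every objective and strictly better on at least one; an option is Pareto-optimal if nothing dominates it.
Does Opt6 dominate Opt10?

No

Opt6 vs Opt10: Opt6 is worse on commute (59 vs 12), so it does not dominate Opt10.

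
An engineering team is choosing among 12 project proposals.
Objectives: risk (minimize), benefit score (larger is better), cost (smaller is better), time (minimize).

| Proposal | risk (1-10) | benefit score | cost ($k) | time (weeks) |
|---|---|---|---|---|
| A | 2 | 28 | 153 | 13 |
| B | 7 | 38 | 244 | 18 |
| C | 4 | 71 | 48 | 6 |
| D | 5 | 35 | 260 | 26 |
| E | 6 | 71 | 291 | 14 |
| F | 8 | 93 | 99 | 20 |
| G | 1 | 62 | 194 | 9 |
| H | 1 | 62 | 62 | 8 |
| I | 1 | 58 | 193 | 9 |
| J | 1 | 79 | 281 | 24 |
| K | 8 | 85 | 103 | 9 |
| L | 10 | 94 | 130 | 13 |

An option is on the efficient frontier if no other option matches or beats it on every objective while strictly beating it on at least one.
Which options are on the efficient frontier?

A: dominated by H (risk 1≤2, benefit score 62≥28, cost 62≤153, time 8≤13).
B: dominated by C (risk 4≤7, benefit score 71≥38, cost 48≤244, time 6≤18).
C: not dominated (best cost).
D: dominated by C (risk 4≤5, benefit score 71≥35, cost 48≤260, time 6≤26).
E: dominated by C (risk 4≤6, benefit score 71≥71, cost 48≤291, time 6≤14).
F: not dominated.
G: dominated by H (risk 1≤1, benefit score 62≥62, cost 62≤194, time 8≤9).
H: not dominated.
I: dominated by H (risk 1≤1, benefit score 62≥58, cost 62≤193, time 8≤9).
J: not dominated.
K: not dominated.
L: not dominated (best benefit score).

C, F, H, J, K, L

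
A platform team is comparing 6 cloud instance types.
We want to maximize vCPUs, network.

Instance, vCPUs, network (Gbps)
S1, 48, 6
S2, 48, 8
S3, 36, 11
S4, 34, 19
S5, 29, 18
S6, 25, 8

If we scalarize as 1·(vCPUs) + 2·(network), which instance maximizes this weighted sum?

S1: 1·48 + 2·6 = 60
S2: 1·48 + 2·8 = 64
S3: 1·36 + 2·11 = 58
S4: 1·34 + 2·19 = 72
S5: 1·29 + 2·18 = 65
S6: 1·25 + 2·8 = 41
Highest: S4 at 72.

S4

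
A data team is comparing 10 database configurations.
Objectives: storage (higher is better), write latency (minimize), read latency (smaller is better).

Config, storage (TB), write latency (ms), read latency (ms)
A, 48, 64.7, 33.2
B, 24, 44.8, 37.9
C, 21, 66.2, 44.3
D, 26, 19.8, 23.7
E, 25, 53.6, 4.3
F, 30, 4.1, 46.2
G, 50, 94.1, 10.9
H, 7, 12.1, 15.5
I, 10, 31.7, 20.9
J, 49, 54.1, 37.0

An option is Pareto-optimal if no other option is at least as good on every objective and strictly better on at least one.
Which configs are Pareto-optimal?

A, D, E, F, G, H, I, J

A: not dominated.
B: dominated by D (storage 26≥24, write latency 19.8≤44.8, read latency 23.7≤37.9).
C: dominated by A (storage 48≥21, write latency 64.7≤66.2, read latency 33.2≤44.3).
D: not dominated.
E: not dominated (best read latency).
F: not dominated (best write latency).
G: not dominated (best storage).
H: not dominated.
I: not dominated.
J: not dominated.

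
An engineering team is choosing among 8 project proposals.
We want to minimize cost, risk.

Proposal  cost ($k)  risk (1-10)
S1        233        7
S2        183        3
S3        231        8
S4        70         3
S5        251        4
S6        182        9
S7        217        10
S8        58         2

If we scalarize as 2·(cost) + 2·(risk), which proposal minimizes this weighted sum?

S8

S1: 2·233 + 2·7 = 480
S2: 2·183 + 2·3 = 372
S3: 2·231 + 2·8 = 478
S4: 2·70 + 2·3 = 146
S5: 2·251 + 2·4 = 510
S6: 2·182 + 2·9 = 382
S7: 2·217 + 2·10 = 454
S8: 2·58 + 2·2 = 120
Lowest: S8 at 120.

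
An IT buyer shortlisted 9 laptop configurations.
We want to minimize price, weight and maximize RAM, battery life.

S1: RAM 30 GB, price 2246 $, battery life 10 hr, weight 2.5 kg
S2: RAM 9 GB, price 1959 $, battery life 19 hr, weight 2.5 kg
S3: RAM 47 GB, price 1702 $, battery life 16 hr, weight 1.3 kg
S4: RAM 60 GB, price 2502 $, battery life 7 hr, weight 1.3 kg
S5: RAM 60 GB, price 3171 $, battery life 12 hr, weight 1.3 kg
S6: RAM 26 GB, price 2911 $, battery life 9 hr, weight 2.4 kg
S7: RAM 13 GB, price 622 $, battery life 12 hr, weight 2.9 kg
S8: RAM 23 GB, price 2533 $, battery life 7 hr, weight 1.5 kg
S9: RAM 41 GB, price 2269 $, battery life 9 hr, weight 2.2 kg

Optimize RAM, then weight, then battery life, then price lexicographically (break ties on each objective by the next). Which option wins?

S5

First maximize RAM: best is 60, kept {S4, S5}.
Then minimize weight: best is 1.3, kept {S4, S5}.
Then maximize battery life: best is 12, kept {S5}.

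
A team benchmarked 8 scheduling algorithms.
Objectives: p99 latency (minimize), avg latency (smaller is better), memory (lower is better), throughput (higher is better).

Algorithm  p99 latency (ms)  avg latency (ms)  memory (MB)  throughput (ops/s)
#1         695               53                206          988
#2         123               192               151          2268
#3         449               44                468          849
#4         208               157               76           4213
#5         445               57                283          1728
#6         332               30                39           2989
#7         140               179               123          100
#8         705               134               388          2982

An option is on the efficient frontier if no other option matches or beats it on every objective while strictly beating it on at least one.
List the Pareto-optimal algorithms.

#2, #4, #6, #7

#1: dominated by #6 (p99 latency 332≤695, avg latency 30≤53, memory 39≤206, throughput 2989≥988).
#2: not dominated (best p99 latency).
#3: dominated by #6 (p99 latency 332≤449, avg latency 30≤44, memory 39≤468, throughput 2989≥849).
#4: not dominated (best throughput).
#5: dominated by #6 (p99 latency 332≤445, avg latency 30≤57, memory 39≤283, throughput 2989≥1728).
#6: not dominated (best avg latency).
#7: not dominated.
#8: dominated by #6 (p99 latency 332≤705, avg latency 30≤134, memory 39≤388, throughput 2989≥2982).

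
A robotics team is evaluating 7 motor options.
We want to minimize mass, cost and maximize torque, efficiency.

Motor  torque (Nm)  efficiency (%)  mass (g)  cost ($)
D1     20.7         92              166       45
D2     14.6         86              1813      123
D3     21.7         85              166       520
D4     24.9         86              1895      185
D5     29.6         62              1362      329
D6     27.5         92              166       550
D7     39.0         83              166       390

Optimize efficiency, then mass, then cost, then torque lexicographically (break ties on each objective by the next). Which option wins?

D1

First maximize efficiency: best is 92, kept {D1, D6}.
Then minimize mass: best is 166, kept {D1, D6}.
Then minimize cost: best is 45, kept {D1}.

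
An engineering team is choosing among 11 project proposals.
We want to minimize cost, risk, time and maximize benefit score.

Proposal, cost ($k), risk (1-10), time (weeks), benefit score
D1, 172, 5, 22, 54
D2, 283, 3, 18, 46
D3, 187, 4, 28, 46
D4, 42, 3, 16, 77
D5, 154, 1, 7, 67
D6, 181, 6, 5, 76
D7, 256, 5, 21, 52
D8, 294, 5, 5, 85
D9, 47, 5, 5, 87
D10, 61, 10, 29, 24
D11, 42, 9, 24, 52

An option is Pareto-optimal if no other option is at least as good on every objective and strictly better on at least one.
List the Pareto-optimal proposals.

D1: dominated by D4 (cost 42≤172, risk 3≤5, time 16≤22, benefit score 77≥54).
D2: dominated by D4 (cost 42≤283, risk 3≤3, time 16≤18, benefit score 77≥46).
D3: dominated by D4 (cost 42≤187, risk 3≤4, time 16≤28, benefit score 77≥46).
D4: not dominated.
D5: not dominated (best risk).
D6: dominated by D9 (cost 47≤181, risk 5≤6, time 5≤5, benefit score 87≥76).
D7: dominated by D4 (cost 42≤256, risk 3≤5, time 16≤21, benefit score 77≥52).
D8: dominated by D9 (cost 47≤294, risk 5≤5, time 5≤5, benefit score 87≥85).
D9: not dominated (best benefit score).
D10: dominated by D4 (cost 42≤61, risk 3≤10, time 16≤29, benefit score 77≥24).
D11: dominated by D4 (cost 42≤42, risk 3≤9, time 16≤24, benefit score 77≥52).

D4, D5, D9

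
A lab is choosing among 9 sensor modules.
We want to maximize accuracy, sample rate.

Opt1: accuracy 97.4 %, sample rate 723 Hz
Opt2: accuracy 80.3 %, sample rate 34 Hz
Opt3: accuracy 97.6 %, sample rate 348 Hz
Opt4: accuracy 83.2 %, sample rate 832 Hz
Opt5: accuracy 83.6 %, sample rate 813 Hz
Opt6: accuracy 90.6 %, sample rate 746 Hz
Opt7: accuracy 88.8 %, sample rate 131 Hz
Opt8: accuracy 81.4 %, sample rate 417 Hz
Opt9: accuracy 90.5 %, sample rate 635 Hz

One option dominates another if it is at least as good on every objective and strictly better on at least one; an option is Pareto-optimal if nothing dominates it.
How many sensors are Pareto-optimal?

5

Opt1: not dominated.
Opt2: dominated by Opt1 (accuracy 97.4≥80.3, sample rate 723≥34).
Opt3: not dominated (best accuracy).
Opt4: not dominated (best sample rate).
Opt5: not dominated.
Opt6: not dominated.
Opt7: dominated by Opt1 (accuracy 97.4≥88.8, sample rate 723≥131).
Opt8: dominated by Opt1 (accuracy 97.4≥81.4, sample rate 723≥417).
Opt9: dominated by Opt1 (accuracy 97.4≥90.5, sample rate 723≥635).
Pareto-optimal: Opt1, Opt3, Opt4, Opt5, Opt6 → 5.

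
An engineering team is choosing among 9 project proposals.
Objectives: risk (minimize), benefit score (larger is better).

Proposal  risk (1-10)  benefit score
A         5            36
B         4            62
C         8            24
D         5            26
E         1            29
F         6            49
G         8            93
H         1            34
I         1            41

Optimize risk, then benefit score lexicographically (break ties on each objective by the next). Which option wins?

I

First minimize risk: best is 1, kept {E, H, I}.
Then maximize benefit score: best is 41, kept {I}.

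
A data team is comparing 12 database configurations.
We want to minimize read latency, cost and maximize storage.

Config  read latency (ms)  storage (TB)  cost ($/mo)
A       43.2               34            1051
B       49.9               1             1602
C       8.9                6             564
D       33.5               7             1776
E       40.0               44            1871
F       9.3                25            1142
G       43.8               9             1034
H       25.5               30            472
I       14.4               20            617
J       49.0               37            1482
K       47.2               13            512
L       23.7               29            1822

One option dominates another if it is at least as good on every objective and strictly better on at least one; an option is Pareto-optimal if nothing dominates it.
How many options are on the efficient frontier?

8

A: not dominated.
B: dominated by A (read latency 43.2≤49.9, storage 34≥1, cost 1051≤1602).
C: not dominated (best read latency).
D: dominated by F (read latency 9.3≤33.5, storage 25≥7, cost 1142≤1776).
E: not dominated (best storage).
F: not dominated.
G: dominated by H (read latency 25.5≤43.8, storage 30≥9, cost 472≤1034).
H: not dominated (best cost).
I: not dominated.
J: not dominated.
K: dominated by H (read latency 25.5≤47.2, storage 30≥13, cost 472≤512).
L: not dominated.
Pareto-optimal: A, C, E, F, H, I, J, L → 8.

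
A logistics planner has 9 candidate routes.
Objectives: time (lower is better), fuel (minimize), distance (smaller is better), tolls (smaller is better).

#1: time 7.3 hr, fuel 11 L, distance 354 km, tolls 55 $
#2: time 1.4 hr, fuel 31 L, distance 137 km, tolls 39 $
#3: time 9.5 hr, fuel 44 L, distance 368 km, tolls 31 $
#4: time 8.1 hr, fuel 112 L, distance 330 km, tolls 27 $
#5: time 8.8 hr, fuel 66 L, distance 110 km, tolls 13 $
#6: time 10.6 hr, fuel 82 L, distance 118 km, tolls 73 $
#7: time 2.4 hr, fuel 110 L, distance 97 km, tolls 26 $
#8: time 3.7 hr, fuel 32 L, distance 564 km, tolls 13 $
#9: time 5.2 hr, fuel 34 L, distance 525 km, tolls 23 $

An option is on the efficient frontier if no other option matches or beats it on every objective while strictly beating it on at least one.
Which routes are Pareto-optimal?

#1: not dominated (best fuel).
#2: not dominated (best time).
#3: not dominated.
#4: dominated by #7 (time 2.4≤8.1, fuel 110≤112, distance 97≤330, tolls 26≤27).
#5: not dominated.
#6: dominated by #5 (time 8.8≤10.6, fuel 66≤82, distance 110≤118, tolls 13≤73).
#7: not dominated (best distance).
#8: not dominated.
#9: not dominated.

#1, #2, #3, #5, #7, #8, #9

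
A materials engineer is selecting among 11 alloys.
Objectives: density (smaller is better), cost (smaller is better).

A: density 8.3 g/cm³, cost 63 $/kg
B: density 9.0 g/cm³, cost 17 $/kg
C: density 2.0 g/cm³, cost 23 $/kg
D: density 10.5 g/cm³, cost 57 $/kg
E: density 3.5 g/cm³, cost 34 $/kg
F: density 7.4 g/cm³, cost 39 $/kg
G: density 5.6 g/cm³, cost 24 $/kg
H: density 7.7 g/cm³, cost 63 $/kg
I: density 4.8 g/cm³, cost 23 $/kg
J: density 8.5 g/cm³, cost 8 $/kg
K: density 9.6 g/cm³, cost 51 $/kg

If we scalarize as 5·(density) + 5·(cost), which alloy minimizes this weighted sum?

A: 5·8.3 + 5·63 = 356.5
B: 5·9.0 + 5·17 = 130.0
C: 5·2.0 + 5·23 = 125.0
D: 5·10.5 + 5·57 = 337.5
E: 5·3.5 + 5·34 = 187.5
F: 5·7.4 + 5·39 = 232.0
G: 5·5.6 + 5·24 = 148.0
H: 5·7.7 + 5·63 = 353.5
I: 5·4.8 + 5·23 = 139.0
J: 5·8.5 + 5·8 = 82.5
K: 5·9.6 + 5·51 = 303.0
Lowest: J at 82.5.

J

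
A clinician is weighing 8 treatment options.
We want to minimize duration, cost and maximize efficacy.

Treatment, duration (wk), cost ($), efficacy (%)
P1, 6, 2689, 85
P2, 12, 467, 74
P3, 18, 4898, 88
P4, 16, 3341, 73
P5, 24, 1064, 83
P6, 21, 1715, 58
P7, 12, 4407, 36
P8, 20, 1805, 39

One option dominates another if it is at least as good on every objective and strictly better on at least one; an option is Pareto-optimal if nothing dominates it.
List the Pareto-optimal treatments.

P1, P2, P3, P5

P1: not dominated (best duration).
P2: not dominated (best cost).
P3: not dominated (best efficacy).
P4: dominated by P1 (duration 6≤16, cost 2689≤3341, efficacy 85≥73).
P5: not dominated.
P6: dominated by P2 (duration 12≤21, cost 467≤1715, efficacy 74≥58).
P7: dominated by P1 (duration 6≤12, cost 2689≤4407, efficacy 85≥36).
P8: dominated by P2 (duration 12≤20, cost 467≤1805, efficacy 74≥39).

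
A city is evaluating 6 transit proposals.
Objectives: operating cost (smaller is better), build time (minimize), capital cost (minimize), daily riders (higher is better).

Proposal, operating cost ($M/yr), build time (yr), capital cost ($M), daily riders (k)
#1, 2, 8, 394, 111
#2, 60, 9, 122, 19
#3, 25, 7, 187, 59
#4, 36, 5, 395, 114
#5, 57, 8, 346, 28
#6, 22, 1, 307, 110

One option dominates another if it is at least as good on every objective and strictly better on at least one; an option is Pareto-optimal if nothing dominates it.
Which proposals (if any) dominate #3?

none

#1: worse on build time (8 vs 7).
#2: worse on operating cost (60 vs 25).
#4: worse on operating cost (36 vs 25).
#5: worse on operating cost (57 vs 25).
#6: worse on capital cost (307 vs 187).
No option dominates #3.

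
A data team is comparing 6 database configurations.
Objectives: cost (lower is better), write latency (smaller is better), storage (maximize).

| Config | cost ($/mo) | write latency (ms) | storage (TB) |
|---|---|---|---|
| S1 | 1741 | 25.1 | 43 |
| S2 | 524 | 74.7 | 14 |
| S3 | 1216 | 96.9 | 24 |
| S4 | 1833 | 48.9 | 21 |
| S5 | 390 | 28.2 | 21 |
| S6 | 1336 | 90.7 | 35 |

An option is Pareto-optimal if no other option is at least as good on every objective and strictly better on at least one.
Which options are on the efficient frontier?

S1, S3, S5, S6

S1: not dominated (best write latency).
S2: dominated by S5 (cost 390≤524, write latency 28.2≤74.7, storage 21≥14).
S3: not dominated.
S4: dominated by S1 (cost 1741≤1833, write latency 25.1≤48.9, storage 43≥21).
S5: not dominated (best cost).
S6: not dominated.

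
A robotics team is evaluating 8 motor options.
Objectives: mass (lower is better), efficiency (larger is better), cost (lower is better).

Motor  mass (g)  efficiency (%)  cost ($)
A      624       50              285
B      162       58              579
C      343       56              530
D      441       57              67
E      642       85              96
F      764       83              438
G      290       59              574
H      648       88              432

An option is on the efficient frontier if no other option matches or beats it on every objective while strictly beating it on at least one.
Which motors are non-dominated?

A: dominated by D (mass 441≤624, efficiency 57≥50, cost 67≤285).
B: not dominated (best mass).
C: not dominated.
D: not dominated (best cost).
E: not dominated.
F: dominated by E (mass 642≤764, efficiency 85≥83, cost 96≤438).
G: not dominated.
H: not dominated (best efficiency).

B, C, D, E, G, H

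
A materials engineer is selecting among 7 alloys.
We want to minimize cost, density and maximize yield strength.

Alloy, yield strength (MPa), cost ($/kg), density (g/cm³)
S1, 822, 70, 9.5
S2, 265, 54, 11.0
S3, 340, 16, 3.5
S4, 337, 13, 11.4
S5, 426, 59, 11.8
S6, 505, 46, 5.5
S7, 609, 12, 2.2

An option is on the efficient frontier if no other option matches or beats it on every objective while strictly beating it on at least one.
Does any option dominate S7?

S1: worse on cost (70 vs 12).
S2: worse on yield strength (265 vs 609).
S3: worse on yield strength (340 vs 609).
S4: worse on yield strength (337 vs 609).
S5: worse on yield strength (426 vs 609).
S6: worse on yield strength (505 vs 609).
No option is at least as good as S7 on every objective and strictly better on one.

No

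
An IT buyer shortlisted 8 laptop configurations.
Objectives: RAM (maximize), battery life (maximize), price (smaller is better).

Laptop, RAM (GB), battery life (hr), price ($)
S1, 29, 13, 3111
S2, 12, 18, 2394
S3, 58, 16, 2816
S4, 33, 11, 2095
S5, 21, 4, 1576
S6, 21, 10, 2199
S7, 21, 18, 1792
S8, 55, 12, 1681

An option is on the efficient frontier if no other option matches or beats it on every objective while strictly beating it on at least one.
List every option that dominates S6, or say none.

S4, S7, S8

S4: RAM 33≥21, battery life 11≥10, price 2095≤2199 — dominates S6.
S7: RAM 21≥21, battery life 18≥10, price 1792≤2199 — dominates S6.
S8: RAM 55≥21, battery life 12≥10, price 1681≤2199 — dominates S6.
Others (S1, S2, S3, S5) are each worse than S6 on at least one objective.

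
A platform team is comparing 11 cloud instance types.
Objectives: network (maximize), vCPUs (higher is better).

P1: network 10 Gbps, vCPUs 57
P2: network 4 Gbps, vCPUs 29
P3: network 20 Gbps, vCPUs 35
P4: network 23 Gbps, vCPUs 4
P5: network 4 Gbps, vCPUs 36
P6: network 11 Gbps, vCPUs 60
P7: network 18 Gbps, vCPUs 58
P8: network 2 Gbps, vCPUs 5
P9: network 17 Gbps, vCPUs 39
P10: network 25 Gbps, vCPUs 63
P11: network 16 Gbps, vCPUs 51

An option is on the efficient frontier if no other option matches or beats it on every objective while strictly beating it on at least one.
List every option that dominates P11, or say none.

P7, P10

P7: network 18≥16, vCPUs 58≥51 — dominates P11.
P10: network 25≥16, vCPUs 63≥51 — dominates P11.
Others (P1, P2, P3, P4, P5, P6, P8, P9) are each worse than P11 on at least one objective.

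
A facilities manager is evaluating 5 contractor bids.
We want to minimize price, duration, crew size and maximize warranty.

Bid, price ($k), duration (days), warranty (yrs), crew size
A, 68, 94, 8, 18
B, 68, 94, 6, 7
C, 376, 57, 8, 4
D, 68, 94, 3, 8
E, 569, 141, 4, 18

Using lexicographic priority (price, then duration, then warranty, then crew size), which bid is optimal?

A

First minimize price: best is 68, kept {A, B, D}.
Then minimize duration: best is 94, kept {A, B, D}.
Then maximize warranty: best is 8, kept {A}.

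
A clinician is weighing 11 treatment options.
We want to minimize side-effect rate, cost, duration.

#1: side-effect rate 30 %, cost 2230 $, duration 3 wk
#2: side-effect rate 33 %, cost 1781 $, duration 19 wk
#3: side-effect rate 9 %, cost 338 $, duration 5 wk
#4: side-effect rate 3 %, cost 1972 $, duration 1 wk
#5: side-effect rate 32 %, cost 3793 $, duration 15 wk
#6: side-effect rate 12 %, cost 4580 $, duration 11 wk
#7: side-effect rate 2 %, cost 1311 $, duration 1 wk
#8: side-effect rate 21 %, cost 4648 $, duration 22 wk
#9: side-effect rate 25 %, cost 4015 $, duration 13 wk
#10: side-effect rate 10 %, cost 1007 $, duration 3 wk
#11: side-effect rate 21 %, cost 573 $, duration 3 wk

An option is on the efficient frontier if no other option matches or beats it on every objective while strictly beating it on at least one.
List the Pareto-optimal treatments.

#3, #7, #10, #11

#1: dominated by #4 (side-effect rate 3≤30, cost 1972≤2230, duration 1≤3).
#2: dominated by #3 (side-effect rate 9≤33, cost 338≤1781, duration 5≤19).
#3: not dominated (best cost).
#4: dominated by #7 (side-effect rate 2≤3, cost 1311≤1972, duration 1≤1).
#5: dominated by #1 (side-effect rate 30≤32, cost 2230≤3793, duration 3≤15).
#6: dominated by #3 (side-effect rate 9≤12, cost 338≤4580, duration 5≤11).
#7: not dominated (best side-effect rate).
#8: dominated by #3 (side-effect rate 9≤21, cost 338≤4648, duration 5≤22).
#9: dominated by #3 (side-effect rate 9≤25, cost 338≤4015, duration 5≤13).
#10: not dominated.
#11: not dominated.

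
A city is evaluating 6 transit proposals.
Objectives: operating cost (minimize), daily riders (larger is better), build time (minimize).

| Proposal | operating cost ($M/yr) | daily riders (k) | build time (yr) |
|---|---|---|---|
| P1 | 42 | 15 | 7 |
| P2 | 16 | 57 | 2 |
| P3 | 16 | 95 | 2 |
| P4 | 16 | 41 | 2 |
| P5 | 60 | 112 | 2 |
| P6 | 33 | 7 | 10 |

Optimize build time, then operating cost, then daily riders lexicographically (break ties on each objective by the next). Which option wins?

P3

First minimize build time: best is 2, kept {P2, P3, P4, P5}.
Then minimize operating cost: best is 16, kept {P2, P3, P4}.
Then maximize daily riders: best is 95, kept {P3}.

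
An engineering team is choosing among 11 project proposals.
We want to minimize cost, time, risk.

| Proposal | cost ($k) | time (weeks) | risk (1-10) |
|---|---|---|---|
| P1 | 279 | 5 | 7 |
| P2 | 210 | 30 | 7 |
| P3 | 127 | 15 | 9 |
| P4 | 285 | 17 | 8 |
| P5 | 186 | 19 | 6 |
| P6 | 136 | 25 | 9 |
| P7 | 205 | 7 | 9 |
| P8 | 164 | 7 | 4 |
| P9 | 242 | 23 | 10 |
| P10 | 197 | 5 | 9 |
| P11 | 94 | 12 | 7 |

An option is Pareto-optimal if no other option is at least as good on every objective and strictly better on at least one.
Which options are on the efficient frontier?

P1, P8, P10, P11

P1: not dominated.
P2: dominated by P5 (cost 186≤210, time 19≤30, risk 6≤7).
P3: dominated by P11 (cost 94≤127, time 12≤15, risk 7≤9).
P4: dominated by P1 (cost 279≤285, time 5≤17, risk 7≤8).
P5: dominated by P8 (cost 164≤186, time 7≤19, risk 4≤6).
P6: dominated by P3 (cost 127≤136, time 15≤25, risk 9≤9).
P7: dominated by P8 (cost 164≤205, time 7≤7, risk 4≤9).
P8: not dominated (best risk).
P9: dominated by P3 (cost 127≤242, time 15≤23, risk 9≤10).
P10: not dominated.
P11: not dominated (best cost).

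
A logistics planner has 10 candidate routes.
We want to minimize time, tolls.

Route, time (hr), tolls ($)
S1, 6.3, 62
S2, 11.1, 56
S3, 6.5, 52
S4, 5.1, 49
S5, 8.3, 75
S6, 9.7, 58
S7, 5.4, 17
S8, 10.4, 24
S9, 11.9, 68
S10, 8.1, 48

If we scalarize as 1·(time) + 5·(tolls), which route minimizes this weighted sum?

S7

S1: 1·6.3 + 5·62 = 316.3
S2: 1·11.1 + 5·56 = 291.1
S3: 1·6.5 + 5·52 = 266.5
S4: 1·5.1 + 5·49 = 250.1
S5: 1·8.3 + 5·75 = 383.3
S6: 1·9.7 + 5·58 = 299.7
S7: 1·5.4 + 5·17 = 90.4
S8: 1·10.4 + 5·24 = 130.4
S9: 1·11.9 + 5·68 = 351.9
S10: 1·8.1 + 5·48 = 248.1
Lowest: S7 at 90.4.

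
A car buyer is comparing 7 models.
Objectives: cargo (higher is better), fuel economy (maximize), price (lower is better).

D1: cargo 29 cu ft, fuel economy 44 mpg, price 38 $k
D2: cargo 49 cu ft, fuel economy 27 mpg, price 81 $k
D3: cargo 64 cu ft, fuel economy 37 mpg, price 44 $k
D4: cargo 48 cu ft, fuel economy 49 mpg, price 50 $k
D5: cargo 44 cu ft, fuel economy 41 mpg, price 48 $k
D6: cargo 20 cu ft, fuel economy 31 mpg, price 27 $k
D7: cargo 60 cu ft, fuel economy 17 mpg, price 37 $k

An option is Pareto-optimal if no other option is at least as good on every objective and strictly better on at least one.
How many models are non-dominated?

6

D1: not dominated.
D2: dominated by D3 (cargo 64≥49, fuel economy 37≥27, price 44≤81).
D3: not dominated (best cargo).
D4: not dominated (best fuel economy).
D5: not dominated.
D6: not dominated (best price).
D7: not dominated.
Pareto-optimal: D1, D3, D4, D5, D6, D7 → 6.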